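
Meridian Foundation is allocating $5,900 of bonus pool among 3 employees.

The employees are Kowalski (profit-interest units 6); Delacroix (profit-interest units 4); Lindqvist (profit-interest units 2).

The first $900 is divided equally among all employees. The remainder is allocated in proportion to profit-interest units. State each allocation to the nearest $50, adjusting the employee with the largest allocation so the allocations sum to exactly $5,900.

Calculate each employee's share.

First tranche $900 split equally: $300 each.
Remainder $5,000 by profit-interest units (total 12): Kowalski 2,500.00 → $2,500; Delacroix 1,666.67 → $1,650; Lindqvist 833.33 → $850.
Totals: Kowalski $300 + $2,500 = $2,800; Delacroix $300 + $1,650 = $1,950; Lindqvist $300 + $850 = $1,150.

Kowalski: $2,800; Delacroix: $1,950; Lindqvist: $1,150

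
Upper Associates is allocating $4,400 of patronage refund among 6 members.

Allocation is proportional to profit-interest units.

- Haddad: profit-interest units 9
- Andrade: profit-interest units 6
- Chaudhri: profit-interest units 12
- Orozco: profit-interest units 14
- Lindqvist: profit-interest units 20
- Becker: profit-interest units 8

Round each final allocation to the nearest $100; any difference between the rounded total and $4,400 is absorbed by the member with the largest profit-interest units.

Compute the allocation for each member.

Sum of profit-interest units: 69.
Raw shares: Haddad 9/69 × $4,400 = 573.91; Andrade 6/69 × $4,400 = 382.61; Chaudhri 12/69 × $4,400 = 765.22; Orozco 14/69 × $4,400 = 892.75; Lindqvist 20/69 × $4,400 = 1,275.36; Becker 8/69 × $4,400 = 510.14.
At nearest $100: Haddad $600; Andrade $400; Chaudhri $800; Orozco $900; Lindqvist $1,300; Becker $500. Sum = $4,500.
Difference $4,400 − $4,500 = −$100 applied to largest profit-interest units (Lindqvist): Lindqvist becomes $1,200.

Haddad: $600 · Andrade: $400 · Chaudhri: $800 · Orozco: $900 · Lindqvist: $1,200 · Becker: $500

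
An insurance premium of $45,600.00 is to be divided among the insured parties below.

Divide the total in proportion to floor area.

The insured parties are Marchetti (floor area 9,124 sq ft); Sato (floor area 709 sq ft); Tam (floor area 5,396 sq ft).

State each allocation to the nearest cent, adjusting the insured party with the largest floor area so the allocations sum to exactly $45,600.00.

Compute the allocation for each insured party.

Marchetti: $27,319.88; Sato: $2,122.95; Tam: $16,157.17

Combined floor area = 9,124 + 709 + 5,396 = 15,229.
Raw shares: Marchetti 27,319.8766; Sato 2,122.9496; Tam 16,157.1738.
After rounding (cent): Marchetti $27,319.88; Sato $2,122.95; Tam $16,157.17. Sum = $45,600.00.
Rounded total matches; no reconciliation needed.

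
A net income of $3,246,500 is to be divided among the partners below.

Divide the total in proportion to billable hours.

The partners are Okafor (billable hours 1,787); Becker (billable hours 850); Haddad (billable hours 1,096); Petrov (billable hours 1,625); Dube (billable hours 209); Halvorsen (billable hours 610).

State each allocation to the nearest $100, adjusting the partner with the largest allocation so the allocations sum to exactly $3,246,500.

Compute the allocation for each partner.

Okafor: $939,300 | Becker: $446,700 | Haddad: $576,000 | Petrov: $854,100 | Dube: $109,800 | Halvorsen: $320,600

Sum of billable hours: 6,177.
Raw shares: Okafor 1,787/6,177 × $3,246,500 = 939,209.24; Becker 850/6,177 × $3,246,500 = 446,741.95; Haddad 1,096/6,177 × $3,246,500 = 576,034.32; Petrov 1,625/6,177 × $3,246,500 = 854,065.48; Dube 209/6,177 × $3,246,500 = 109,845.96; Halvorsen 610/6,177 × $3,246,500 = 320,603.04.
Rounded to nearest $100: Okafor $939,200; Becker $446,700; Haddad $576,000; Petrov $854,100; Dube $109,800; Halvorsen $320,600. Sum = $3,246,400.
Difference $3,246,500 − $3,246,400 = +$100 applied to largest allocation (Okafor): Okafor becomes $939,300.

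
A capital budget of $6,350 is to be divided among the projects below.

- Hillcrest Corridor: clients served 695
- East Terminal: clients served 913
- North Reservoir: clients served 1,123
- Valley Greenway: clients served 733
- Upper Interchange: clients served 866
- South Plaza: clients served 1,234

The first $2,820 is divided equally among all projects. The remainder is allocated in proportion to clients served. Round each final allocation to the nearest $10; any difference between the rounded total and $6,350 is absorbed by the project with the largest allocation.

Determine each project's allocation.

Hillcrest Corridor: $910; East Terminal: $1,050; North Reservoir: $1,180; Valley Greenway: $940; Upper Interchange: $1,020; South Plaza: $1,250

$2,820 shared equally gives $470 per project.
Remainder $3,530 by clients served (total 5,564): Hillcrest Corridor 440.93 → $440; East Terminal 579.24 → $580; North Reservoir 712.47 → $710; Valley Greenway 465.04 → $470; Upper Interchange 549.42 → $550; South Plaza 782.89 → $780.
Totals: Hillcrest Corridor $470 + $440 = $910; East Terminal $470 + $580 = $1,050; North Reservoir $470 + $710 = $1,180; Valley Greenway $470 + $470 = $940; Upper Interchange $470 + $550 = $1,020; South Plaza $470 + $780 = $1,250.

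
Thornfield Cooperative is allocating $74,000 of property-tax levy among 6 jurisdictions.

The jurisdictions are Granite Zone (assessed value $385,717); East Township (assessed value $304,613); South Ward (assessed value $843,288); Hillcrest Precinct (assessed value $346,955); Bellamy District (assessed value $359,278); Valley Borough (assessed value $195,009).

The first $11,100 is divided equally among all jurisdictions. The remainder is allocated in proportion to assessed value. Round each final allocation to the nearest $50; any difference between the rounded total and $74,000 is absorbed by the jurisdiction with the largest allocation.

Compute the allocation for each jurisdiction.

Granite Zone: $11,800 | East Township: $9,700 | South Ward: $23,650 | Hillcrest Precinct: $10,800 | Bellamy District: $11,150 | Valley Borough: $6,900

$11,100 shared equally gives $1,850 per jurisdiction.
Remainder $62,900 by assessed value (total 2,434,860): Granite Zone 9,964.27 → $9,950; East Township 7,869.10 → $7,850; South Ward 21,784.75 → $21,800; Hillcrest Precinct 8,962.93 → $8,950; Bellamy District 9,281.27 → $9,300; Valley Borough 5,037.69 → $5,050.
Totals: Granite Zone $1,850 + $9,950 = $11,800; East Township $1,850 + $7,850 = $9,700; South Ward $1,850 + $21,800 = $23,650; Hillcrest Precinct $1,850 + $8,950 = $10,800; Bellamy District $1,850 + $9,300 = $11,150; Valley Borough $1,850 + $5,050 = $6,900.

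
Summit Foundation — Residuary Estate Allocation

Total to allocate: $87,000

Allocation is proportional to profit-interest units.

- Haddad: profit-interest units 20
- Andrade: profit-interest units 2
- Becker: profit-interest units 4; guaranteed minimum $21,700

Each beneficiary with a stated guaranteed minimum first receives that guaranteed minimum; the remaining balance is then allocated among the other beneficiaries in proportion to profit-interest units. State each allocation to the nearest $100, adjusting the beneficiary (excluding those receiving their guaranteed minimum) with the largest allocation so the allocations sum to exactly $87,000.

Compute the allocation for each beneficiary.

Haddad: $59,400 | Andrade: $5,900 | Becker: $21,700

Fund the minimums — Becker $21,700. Residual $65,300.
Residual split over remaining profit-interest units 22: Haddad 59,363.64 → $59,400; Andrade 5,936.36 → $5,900.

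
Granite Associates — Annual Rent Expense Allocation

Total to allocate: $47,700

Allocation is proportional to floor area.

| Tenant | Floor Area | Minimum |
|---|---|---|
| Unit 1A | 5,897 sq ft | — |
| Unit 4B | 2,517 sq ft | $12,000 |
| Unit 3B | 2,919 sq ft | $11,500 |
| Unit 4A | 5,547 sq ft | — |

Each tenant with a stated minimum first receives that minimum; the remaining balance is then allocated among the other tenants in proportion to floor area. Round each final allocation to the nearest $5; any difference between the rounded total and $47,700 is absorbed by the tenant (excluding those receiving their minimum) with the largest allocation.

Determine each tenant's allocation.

Unit 1A: $12,470 | Unit 4B: $12,000 | Unit 3B: $11,500 | Unit 4A: $11,730

Guaranteed amounts: Unit 4B $12,000; Unit 3B $11,500. Remaining pool $24,200.
Remaining pool split over remaining floor area 11,444: Unit 1A 12,470.06 → $12,470; Unit 4A 11,729.94 → $11,730.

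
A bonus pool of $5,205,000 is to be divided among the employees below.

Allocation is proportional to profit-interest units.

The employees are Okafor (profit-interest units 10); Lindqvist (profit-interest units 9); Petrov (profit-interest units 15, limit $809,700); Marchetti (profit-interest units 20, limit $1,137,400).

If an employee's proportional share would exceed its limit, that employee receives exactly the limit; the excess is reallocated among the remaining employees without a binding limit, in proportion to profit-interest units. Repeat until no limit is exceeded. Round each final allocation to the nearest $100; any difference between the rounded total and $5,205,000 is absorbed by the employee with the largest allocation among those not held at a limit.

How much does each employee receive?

Combined profit-interest units = 54.
Unconstrained shares: Okafor 963,888.89; Lindqvist 867,500.00; Petrov 1,445,833.33; Marchetti 1,927,777.78.
Held at cap: Petrov ($809,700), Marchetti ($1,137,400); balance $3,257,900 reallocated over remaining profit-interest units 19.
Remaining shares: Okafor 1,714,684.21 → $1,714,700; Lindqvist 1,543,215.79 → $1,543,200.

Okafor: $1,714,700; Lindqvist: $1,543,200; Petrov: $809,700; Marchetti: $1,137,400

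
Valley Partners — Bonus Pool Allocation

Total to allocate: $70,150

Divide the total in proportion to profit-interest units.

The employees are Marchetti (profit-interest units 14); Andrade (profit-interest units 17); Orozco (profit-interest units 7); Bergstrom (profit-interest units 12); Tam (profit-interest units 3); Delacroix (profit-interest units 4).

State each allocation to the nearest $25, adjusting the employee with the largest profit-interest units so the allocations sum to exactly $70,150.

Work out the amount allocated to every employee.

Total profit-interest units = 14 + 17 + 7 + 12 + 3 + 4 = 57.
Proportional shares: Marchetti 17,229.82; Andrade 20,921.93; Orozco 8,614.91; Bergstrom 14,768.42; Tam 3,692.11; Delacroix 4,922.81.
Rounded to nearest $25: Marchetti $17,225; Andrade $20,925; Orozco $8,625; Bergstrom $14,775; Tam $3,700; Delacroix $4,925. Sum = $70,175.
Difference $70,150 − $70,175 = −$25 applied to largest profit-interest units (Andrade): Andrade becomes $20,900.

Marchetti: $17,225 | Andrade: $20,900 | Orozco: $8,625 | Bergstrom: $14,775 | Tam: $3,700 | Delacroix: $4,925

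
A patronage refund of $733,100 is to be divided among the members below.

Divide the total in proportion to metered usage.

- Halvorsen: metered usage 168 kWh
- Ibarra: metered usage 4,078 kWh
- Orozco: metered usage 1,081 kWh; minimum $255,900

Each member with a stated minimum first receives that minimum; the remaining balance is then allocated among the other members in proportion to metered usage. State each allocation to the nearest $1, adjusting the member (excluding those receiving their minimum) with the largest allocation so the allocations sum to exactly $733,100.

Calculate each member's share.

Halvorsen: $18,881 | Ibarra: $458,319 | Orozco: $255,900

Minimums first: Orozco $255,900. Balance $477,200.
Balance split over remaining metered usage 4,246: Halvorsen 18,881.21 → $18,881; Ibarra 458,318.79 → $458,319.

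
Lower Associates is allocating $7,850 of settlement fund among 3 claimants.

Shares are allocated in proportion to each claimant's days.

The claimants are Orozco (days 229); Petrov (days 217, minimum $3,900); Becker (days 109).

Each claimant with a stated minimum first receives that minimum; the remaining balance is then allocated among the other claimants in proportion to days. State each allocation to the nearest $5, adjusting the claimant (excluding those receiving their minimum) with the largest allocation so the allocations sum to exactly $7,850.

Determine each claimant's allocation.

Guaranteed amounts: Petrov $3,900. Balance $3,950.
Balance split over remaining days 338: Orozco 2,676.18 → $2,675; Becker 1,273.82 → $1,275.

Orozco: $2,675 | Petrov: $3,900 | Becker: $1,275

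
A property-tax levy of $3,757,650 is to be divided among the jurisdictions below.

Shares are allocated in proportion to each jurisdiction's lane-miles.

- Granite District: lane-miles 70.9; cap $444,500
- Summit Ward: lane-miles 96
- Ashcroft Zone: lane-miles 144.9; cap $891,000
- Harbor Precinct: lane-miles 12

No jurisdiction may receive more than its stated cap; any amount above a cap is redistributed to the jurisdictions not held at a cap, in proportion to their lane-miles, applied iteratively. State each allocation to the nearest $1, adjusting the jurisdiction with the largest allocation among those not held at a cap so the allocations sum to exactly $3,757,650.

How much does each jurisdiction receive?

Lane-miles total: 323.8.
Unconstrained shares: Granite District 822,783.77; Summit Ward 1,114,065.47; Ashcroft Zone 1,681,542.57; Harbor Precinct 139,258.18.
Cap binds for Granite District ($444,500), Ashcroft Zone ($891,000); residual $2,422,150 reallocated over remaining lane-miles 108.
Redistributed shares: Summit Ward 2,153,022.22 → $2,153,022; Harbor Precinct 269,127.78 → $269,128.

Granite District: $444,500 | Summit Ward: $2,153,022 | Ashcroft Zone: $891,000 | Harbor Precinct: $269,128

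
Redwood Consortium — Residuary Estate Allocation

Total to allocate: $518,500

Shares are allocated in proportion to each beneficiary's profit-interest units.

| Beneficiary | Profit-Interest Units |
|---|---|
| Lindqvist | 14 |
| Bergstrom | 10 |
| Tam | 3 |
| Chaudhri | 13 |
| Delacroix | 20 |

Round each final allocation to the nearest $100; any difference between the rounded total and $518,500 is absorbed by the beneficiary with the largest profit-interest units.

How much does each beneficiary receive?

Sum of profit-interest units: 60.
Pro-rata amounts: Lindqvist 14/60 × $518,500 = 120,983.33; Bergstrom 10/60 × $518,500 = 86,416.67; Tam 3/60 × $518,500 = 25,925.00; Chaudhri 13/60 × $518,500 = 112,341.67; Delacroix 20/60 × $518,500 = 172,833.33.
After rounding ($100): Lindqvist $121,000; Bergstrom $86,400; Tam $25,900; Chaudhri $112,300; Delacroix $172,800. Sum = $518,400.
Difference $518,500 − $518,400 = +$100 applied to largest profit-interest units (Delacroix): Delacroix becomes $172,900.

Lindqvist: $121,000 | Bergstrom: $86,400 | Tam: $25,900 | Chaudhri: $112,300 | Delacroix: $172,900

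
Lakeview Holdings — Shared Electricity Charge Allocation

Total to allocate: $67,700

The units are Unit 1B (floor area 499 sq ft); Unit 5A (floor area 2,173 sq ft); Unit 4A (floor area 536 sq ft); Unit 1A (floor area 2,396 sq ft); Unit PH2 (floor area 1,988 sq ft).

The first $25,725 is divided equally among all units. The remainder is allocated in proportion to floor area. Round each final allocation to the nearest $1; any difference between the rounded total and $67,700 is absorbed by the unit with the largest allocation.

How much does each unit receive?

Equal tier: $25,725 ÷ 5 = $5,145 apiece.
Remainder $41,975 by floor area (total 7,592): Unit 1B 2,758.89 → $2,759; Unit 5A 12,014.18 → $12,014; Unit 4A 2,963.46 → $2,963; Unit 1A 13,247.12 → $13,247; Unit PH2 10,991.35 → $10,991.
Rounding difference +$1 on remainder applied to Unit 1A.
Totals: Unit 1B $5,145 + $2,759 = $7,904; Unit 5A $5,145 + $12,014 = $17,159; Unit 4A $5,145 + $2,963 = $8,108; Unit 1A $5,145 + $13,248 = $18,393; Unit PH2 $5,145 + $10,991 = $16,136.

Unit 1B: $7,904 | Unit 5A: $17,159 | Unit 4A: $8,108 | Unit 1A: $18,393 | Unit PH2: $16,136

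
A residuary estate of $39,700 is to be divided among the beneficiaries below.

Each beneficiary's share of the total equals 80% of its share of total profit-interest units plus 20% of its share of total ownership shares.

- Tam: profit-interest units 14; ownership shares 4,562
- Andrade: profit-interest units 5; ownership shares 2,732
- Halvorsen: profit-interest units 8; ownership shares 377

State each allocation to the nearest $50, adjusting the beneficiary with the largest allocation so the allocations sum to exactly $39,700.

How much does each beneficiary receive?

Tam: $21,200; Andrade: $8,700; Halvorsen: $9,800

Profit-interest units total 27; ownership shares total 7,671.
Blended shares (80% profit-interest units + 20% ownership shares): Tam 0.5338; Andrade 0.2194; Halvorsen 0.2469.
Proportional shares: Tam 21,190.12; Andrade 8,709.28; Halvorsen 9,800.59.
Rounded to nearest $50: Tam $21,200; Andrade $8,700; Halvorsen $9,800. Sum = $39,700.
No rounding difference to absorb.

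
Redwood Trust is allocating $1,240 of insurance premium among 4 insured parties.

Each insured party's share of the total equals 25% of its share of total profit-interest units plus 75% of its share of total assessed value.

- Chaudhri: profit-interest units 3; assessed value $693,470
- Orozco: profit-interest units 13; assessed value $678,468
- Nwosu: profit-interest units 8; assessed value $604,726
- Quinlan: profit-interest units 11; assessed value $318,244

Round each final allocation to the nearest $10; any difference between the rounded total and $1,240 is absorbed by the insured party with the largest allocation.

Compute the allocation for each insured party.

Chaudhri: $310; Orozco: $380; Nwosu: $320; Quinlan: $230

Profit-interest units total 35; assessed value total 2,294,908.
Composite weights (25% profit-interest units + 75% assessed value): Chaudhri 0.2481; Orozco 0.3146; Nwosu 0.2548; Quinlan 0.1826.
Raw shares: Chaudhri 307.60; Orozco 390.09; Nwosu 315.92; Quinlan 226.40.
Rounded to nearest $10: Chaudhri $310; Orozco $390; Nwosu $320; Quinlan $230. Sum = $1,250.
Difference $1,240 − $1,250 = −$10 applied to largest allocation (Orozco): Orozco becomes $380.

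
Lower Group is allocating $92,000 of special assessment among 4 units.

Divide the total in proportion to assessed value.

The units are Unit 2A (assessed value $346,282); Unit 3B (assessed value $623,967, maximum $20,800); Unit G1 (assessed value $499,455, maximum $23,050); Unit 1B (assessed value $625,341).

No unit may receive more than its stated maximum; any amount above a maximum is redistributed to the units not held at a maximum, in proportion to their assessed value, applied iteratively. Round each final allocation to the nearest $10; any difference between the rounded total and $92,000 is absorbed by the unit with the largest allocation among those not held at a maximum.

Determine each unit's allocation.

Unit 2A: $17,160 · Unit 3B: $20,800 · Unit G1: $23,050 · Unit 1B: $30,990

Sum of assessed value: 2,095,045.
Pro-rata shares before constraints: Unit 2A 15,206.33; Unit 3B 27,400.35; Unit G1 21,932.64; Unit 1B 27,460.69.
Cap binds for Unit 3B ($20,800); residual $71,200 reallocated over remaining assessed value 1,471,078.
Cap binds for Unit G1 ($23,050); residual $48,150 reallocated over remaining assessed value 971,623.
Shares after redistribution: Unit 2A 17,160.44 → $17,160; Unit 1B 30,989.56 → $30,990.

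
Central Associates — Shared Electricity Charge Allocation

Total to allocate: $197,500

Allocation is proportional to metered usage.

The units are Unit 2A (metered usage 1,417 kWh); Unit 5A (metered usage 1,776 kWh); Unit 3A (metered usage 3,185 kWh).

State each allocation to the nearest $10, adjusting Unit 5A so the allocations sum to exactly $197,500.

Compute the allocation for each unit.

Total metered usage = 6,378.
Raw shares: Unit 2A 1,417/6,378 × $197,500 = 43,878.57; Unit 5A 1,776/6,378 × $197,500 = 54,995.30; Unit 3A 3,185/6,378 × $197,500 = 98,626.14.
Rounded to nearest $10: Unit 2A $43,880; Unit 5A $55,000; Unit 3A $98,630. Sum = $197,510.
Difference $197,500 − $197,510 = −$10 applied to Unit 5A: Unit 5A becomes $54,990.

Unit 2A: $43,880 | Unit 5A: $54,990 | Unit 3A: $98,630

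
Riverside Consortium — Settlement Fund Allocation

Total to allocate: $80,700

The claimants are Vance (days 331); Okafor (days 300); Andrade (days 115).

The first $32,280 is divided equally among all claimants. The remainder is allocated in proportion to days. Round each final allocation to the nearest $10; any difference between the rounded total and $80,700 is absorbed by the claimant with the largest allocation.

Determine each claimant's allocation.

$32,280 shared equally gives $10,760 per claimant.
Remainder $48,420 by days (total 746): Vance 21,483.94 → $21,480; Okafor 19,471.85 → $19,470; Andrade 7,464.21 → $7,460.
Rounding difference +$10 on remainder applied to Vance.
Totals: Vance $10,760 + $21,490 = $32,250; Okafor $10,760 + $19,470 = $30,230; Andrade $10,760 + $7,460 = $18,220.

Vance: $32,250 | Okafor: $30,230 | Andrade: $18,220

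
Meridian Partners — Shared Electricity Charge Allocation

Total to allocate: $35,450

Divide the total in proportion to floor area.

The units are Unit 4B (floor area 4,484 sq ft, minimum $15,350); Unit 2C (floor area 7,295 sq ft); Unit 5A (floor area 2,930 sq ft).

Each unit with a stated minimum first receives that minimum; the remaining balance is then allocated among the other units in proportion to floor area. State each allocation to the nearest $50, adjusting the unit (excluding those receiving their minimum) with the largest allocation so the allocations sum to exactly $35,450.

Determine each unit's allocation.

Minimums first: Unit 4B $15,350. Balance $20,100.
Balance split over remaining floor area 10,225: Unit 2C 14,340.29 → $14,350; Unit 5A 5,759.71 → $5,750.

Unit 4B: $15,350 | Unit 2C: $14,350 | Unit 5A: $5,750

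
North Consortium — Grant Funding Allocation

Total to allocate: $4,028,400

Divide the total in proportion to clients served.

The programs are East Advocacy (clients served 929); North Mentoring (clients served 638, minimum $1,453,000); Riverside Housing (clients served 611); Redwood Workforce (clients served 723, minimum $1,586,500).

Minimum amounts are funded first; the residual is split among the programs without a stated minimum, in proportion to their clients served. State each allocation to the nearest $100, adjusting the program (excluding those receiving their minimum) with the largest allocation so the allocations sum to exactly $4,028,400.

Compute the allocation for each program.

East Advocacy: $596,600; North Mentoring: $1,453,000; Riverside Housing: $392,300; Redwood Workforce: $1,586,500

Minimums first: North Mentoring $1,453,000; Redwood Workforce $1,586,500. Residual $988,900.
Residual split over remaining clients served 1,540: East Advocacy 596,550.71 → $596,600; Riverside Housing 392,349.29 → $392,300.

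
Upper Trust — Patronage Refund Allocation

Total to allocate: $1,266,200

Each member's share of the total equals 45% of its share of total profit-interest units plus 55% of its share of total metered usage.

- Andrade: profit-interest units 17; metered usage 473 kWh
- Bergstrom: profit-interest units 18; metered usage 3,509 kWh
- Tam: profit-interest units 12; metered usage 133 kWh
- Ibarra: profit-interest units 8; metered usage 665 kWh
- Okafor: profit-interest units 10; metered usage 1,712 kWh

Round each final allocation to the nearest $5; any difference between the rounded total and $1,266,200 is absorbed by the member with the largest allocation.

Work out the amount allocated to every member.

Profit-interest units total 65; metered usage total 6,492.
Blended shares (45% profit-interest units + 55% metered usage): Andrade 0.1578; Bergstrom 0.4219; Tam 0.0943; Ibarra 0.1117; Okafor 0.2143.
Raw shares: Andrade 199,761.67; Bergstrom 534,205.54; Tam 119,459.18; Ibarra 141,463.90; Okafor 271,309.71.
After rounding ($5): Andrade $199,760; Bergstrom $534,205; Tam $119,460; Ibarra $141,465; Okafor $271,310. Sum = $1,266,200.
Sum already equals the total — no adjustment.

Andrade: $199,760; Bergstrom: $534,205; Tam: $119,460; Ibarra: $141,465; Okafor: $271,310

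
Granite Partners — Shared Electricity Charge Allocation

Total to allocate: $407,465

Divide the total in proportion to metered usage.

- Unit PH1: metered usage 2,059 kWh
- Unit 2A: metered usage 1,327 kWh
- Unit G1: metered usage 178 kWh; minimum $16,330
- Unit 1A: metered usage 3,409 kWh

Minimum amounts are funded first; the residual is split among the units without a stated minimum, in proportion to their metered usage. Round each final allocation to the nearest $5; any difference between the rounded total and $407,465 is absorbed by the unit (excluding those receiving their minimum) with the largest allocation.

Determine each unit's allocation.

Guaranteed amounts: Unit G1 $16,330. Remaining pool $391,135.
Remaining pool split over remaining metered usage 6,795: Unit PH1 118,520.52 → $118,520; Unit 2A 76,385.01 → $76,385; Unit 1A 196,229.47 → $196,230.

Unit PH1: $118,520 | Unit 2A: $76,385 | Unit G1: $16,330 | Unit 1A: $196,230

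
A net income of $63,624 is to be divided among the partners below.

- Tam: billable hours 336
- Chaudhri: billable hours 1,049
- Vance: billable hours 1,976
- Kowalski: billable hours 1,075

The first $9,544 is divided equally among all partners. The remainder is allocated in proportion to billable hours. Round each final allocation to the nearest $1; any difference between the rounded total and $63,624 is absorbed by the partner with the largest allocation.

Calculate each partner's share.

First tranche $9,544 split equally: $2,386 each.
Remainder $54,080 by billable hours (total 4,436): Tam 4,096.23 → $4,096; Chaudhri 12,788.53 → $12,789; Vance 24,089.74 → $24,090; Kowalski 13,105.5005 → $13,106.
Rounding difference −$1 on remainder applied to Vance.
Totals: Tam $2,386 + $4,096 = $6,482; Chaudhri $2,386 + $12,789 = $15,175; Vance $2,386 + $24,089 = $26,475; Kowalski $2,386 + $13,106 = $15,492.

Tam: $6,482 | Chaudhri: $15,175 | Vance: $26,475 | Kowalski: $15,492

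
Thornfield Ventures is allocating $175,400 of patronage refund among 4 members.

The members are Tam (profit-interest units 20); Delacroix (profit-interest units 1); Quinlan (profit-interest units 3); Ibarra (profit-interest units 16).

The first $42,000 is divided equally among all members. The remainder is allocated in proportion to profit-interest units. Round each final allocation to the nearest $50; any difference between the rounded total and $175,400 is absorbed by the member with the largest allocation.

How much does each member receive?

Tam: $77,200 · Delacroix: $13,850 · Quinlan: $20,500 · Ibarra: $63,850

First tranche $42,000 split equally: $10,500 each.
Remainder $133,400 by profit-interest units (total 40): Tam 66,700.00 → $66,700; Delacroix 3,335.00 → $3,350; Quinlan 10,005.00 → $10,000; Ibarra 53,360.00 → $53,350.
Totals: Tam $10,500 + $66,700 = $77,200; Delacroix $10,500 + $3,350 = $13,850; Quinlan $10,500 + $10,000 = $20,500; Ibarra $10,500 + $53,350 = $63,850.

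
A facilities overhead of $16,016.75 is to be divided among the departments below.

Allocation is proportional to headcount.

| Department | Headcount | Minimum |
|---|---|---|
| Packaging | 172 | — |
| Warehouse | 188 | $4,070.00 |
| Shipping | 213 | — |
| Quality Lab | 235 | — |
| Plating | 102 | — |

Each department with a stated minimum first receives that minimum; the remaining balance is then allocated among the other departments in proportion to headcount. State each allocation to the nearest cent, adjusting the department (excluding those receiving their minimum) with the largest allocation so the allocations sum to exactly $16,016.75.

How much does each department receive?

Fund the minimums — Warehouse $4,070.00. Remaining pool $11,946.75.
Remaining pool split over remaining headcount 722: Packaging 2,846.0402 → $2,846.04; Shipping 3,524.4567 → $3,524.46; Quality Lab 3,888.4851 → $3,888.49; Plating 1,687.7680 → $1,687.77.
Rounding difference −$0.01 applied to Quality Lab → $3,888.48.

Packaging: $2,846.04 | Warehouse: $4,070.00 | Shipping: $3,524.46 | Quality Lab: $3,888.48 | Plating: $1,687.77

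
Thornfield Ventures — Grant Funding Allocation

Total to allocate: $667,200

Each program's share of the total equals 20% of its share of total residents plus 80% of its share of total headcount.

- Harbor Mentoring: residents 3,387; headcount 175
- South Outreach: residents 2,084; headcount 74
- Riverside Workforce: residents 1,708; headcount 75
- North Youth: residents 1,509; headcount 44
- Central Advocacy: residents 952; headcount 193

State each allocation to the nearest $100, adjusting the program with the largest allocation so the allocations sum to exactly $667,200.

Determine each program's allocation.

Harbor Mentoring: $213,300; South Outreach: $99,300; Riverside Workforce: $95,000; North Youth: $62,800; Central Advocacy: $196,800

Totals — residents 9,640, headcount 561.
Composite weights (20% residents + 80% headcount): Harbor Mentoring 0.3198; South Outreach 0.1488; Riverside Workforce 0.1424; North Youth 0.0941; Central Advocacy 0.2950.
Pro-rata amounts: Harbor Mentoring 213,386.62; South Outreach 99,254.25; Riverside Workforce 95,000.98; North Youth 62,751.60; Central Advocacy 196,806.56.
At nearest $100: Harbor Mentoring $213,400; South Outreach $99,300; Riverside Workforce $95,000; North Youth $62,800; Central Advocacy $196,800. Sum = $667,300.
Difference $667,200 − $667,300 = −$100 applied to largest allocation (Harbor Mentoring): Harbor Mentoring becomes $213,300.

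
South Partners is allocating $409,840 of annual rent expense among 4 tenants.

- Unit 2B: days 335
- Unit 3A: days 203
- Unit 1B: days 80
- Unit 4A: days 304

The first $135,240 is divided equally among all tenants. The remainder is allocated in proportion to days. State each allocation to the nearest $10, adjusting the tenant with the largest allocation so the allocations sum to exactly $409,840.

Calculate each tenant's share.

First tranche $135,240 split equally: $33,810 each.
Remainder $274,600 by days (total 922): Unit 2B 99,773.32 → $99,770; Unit 3A 60,459.65 → $60,460; Unit 1B 23,826.46 → $23,830; Unit 4A 90,540.56 → $90,540.
Totals: Unit 2B $33,810 + $99,770 = $133,580; Unit 3A $33,810 + $60,460 = $94,270; Unit 1B $33,810 + $23,830 = $57,640; Unit 4A $33,810 + $90,540 = $124,350.

Unit 2B: $133,580; Unit 3A: $94,270; Unit 1B: $57,640; Unit 4A: $124,350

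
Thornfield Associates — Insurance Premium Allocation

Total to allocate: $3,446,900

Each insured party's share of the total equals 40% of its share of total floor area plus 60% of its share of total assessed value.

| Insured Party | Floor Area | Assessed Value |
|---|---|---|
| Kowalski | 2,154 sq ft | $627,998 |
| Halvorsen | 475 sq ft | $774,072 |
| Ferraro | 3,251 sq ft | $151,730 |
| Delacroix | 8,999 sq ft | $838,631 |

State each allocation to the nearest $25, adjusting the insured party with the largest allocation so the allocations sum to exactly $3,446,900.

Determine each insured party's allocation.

Floor area total 14,879; assessed value total 2,392,431.
Composite weights (40% floor area + 60% assessed value): Kowalski 0.2154; Halvorsen 0.2069; Ferraro 0.1255; Delacroix 0.4522.
Raw shares: Kowalski 742,473.71; Halvorsen 713,163.31; Ferraro 432,416.55; Delacroix 1,558,846.43.
Rounded to nearest $25: Kowalski $742,475; Halvorsen $713,175; Ferraro $432,425; Delacroix $1,558,850. Sum = $3,446,925.
Difference $3,446,900 − $3,446,925 = −$25 applied to largest allocation (Delacroix): Delacroix becomes $1,558,825.

Kowalski: $742,475 | Halvorsen: $713,175 | Ferraro: $432,425 | Delacroix: $1,558,825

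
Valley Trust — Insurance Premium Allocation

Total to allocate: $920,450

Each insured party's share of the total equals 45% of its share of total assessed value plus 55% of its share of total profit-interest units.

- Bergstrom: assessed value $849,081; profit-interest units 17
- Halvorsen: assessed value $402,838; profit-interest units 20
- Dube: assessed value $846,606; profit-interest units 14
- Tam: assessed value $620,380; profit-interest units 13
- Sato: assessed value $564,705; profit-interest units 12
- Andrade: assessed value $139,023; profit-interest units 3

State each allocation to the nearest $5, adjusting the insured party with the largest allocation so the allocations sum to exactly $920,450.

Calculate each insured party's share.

Assessed value total 3,422,633; profit-interest units total 79.
Combined weights (45% assessed value + 55% profit-interest units): Bergstrom 0.2300; Halvorsen 0.1922; Dube 0.2088; Tam 0.1721; Sato 0.1578; Andrade 0.0392.
Pro-rata amounts: Bergstrom 211,693.99; Halvorsen 176,914.84; Dube 192,169.88; Tam 158,384.11; Sato 145,238.20; Andrade 36,048.97.
At nearest $5: Bergstrom $211,695; Halvorsen $176,915; Dube $192,170; Tam $158,385; Sato $145,240; Andrade $36,050. Sum = $920,455.
Difference $920,450 − $920,455 = −$5 applied to largest allocation (Bergstrom): Bergstrom becomes $211,690.

Bergstrom: $211,690 | Halvorsen: $176,915 | Dube: $192,170 | Tam: $158,385 | Sato: $145,240 | Andrade: $36,050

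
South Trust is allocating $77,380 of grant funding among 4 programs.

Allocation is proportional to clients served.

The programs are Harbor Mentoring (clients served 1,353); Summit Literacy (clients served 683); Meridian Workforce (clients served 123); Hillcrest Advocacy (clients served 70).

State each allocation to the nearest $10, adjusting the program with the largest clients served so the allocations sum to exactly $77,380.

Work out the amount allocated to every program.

Total clients served = 1,353 + 683 + 123 + 70 = 2,229.
Pro-rata amounts: Harbor Mentoring 46,969.56; Summit Literacy 23,710.43; Meridian Workforce 4,269.96; Hillcrest Advocacy 2,430.06.
At nearest $10: Harbor Mentoring $46,970; Summit Literacy $23,710; Meridian Workforce $4,270; Hillcrest Advocacy $2,430. Sum = $77,380.
Rounded total matches; no reconciliation needed.

Harbor Mentoring: $46,970; Summit Literacy: $23,710; Meridian Workforce: $4,270; Hillcrest Advocacy: $2,430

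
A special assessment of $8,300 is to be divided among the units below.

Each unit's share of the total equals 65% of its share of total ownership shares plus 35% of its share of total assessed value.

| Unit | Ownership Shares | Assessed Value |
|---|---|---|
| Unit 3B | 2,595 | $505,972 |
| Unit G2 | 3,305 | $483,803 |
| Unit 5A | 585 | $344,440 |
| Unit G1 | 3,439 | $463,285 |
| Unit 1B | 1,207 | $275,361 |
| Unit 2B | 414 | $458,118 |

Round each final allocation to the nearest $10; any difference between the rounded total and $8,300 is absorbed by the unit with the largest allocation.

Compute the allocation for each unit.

Totals — ownership shares 11,545, assessed value 2,530,979.
Composite weights (65% ownership shares + 35% assessed value): Unit 3B 0.2161; Unit G2 0.2530; Unit 5A 0.0806; Unit G1 0.2577; Unit 1B 0.1060; Unit 2B 0.0867.
Unrounded shares: Unit 3B 1,793.39; Unit G2 2,099.73; Unit 5A 668.71; Unit G1 2,138.80; Unit 1B 880.09; Unit 2B 719.28.
Rounded to nearest $10: Unit 3B $1,790; Unit G2 $2,100; Unit 5A $670; Unit G1 $2,140; Unit 1B $880; Unit 2B $720. Sum = $8,300.
No rounding difference to absorb.

Unit 3B: $1,790 · Unit G2: $2,100 · Unit 5A: $670 · Unit G1: $2,140 · Unit 1B: $880 · Unit 2B: $720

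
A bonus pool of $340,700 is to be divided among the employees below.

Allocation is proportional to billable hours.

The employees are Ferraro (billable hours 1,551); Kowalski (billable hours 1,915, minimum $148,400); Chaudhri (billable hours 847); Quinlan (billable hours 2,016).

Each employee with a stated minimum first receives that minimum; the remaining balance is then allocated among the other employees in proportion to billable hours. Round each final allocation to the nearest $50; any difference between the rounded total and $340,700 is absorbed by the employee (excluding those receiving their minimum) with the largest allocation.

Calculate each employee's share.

Ferraro: $67,550; Kowalski: $148,400; Chaudhri: $36,900; Quinlan: $87,850

Fund the minimums — Kowalski $148,400. Remaining pool $192,300.
Remaining pool split over remaining billable hours 4,414: Ferraro 67,570.75 → $67,550; Chaudhri 36,900.34 → $36,900; Quinlan 87,828.91 → $87,850.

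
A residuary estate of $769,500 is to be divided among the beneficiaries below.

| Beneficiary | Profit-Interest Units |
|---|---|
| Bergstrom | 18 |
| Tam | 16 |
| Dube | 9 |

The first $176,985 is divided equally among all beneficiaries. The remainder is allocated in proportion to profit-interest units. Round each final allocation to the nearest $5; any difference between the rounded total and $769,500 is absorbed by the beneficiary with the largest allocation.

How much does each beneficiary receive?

$176,985 shared equally gives $58,995 per beneficiary.
Remainder $592,515 by profit-interest units (total 43): Bergstrom 248,029.53 → $248,030; Tam 220,470.70 → $220,470; Dube 124,014.77 → $124,015.
Totals: Bergstrom $58,995 + $248,030 = $307,025; Tam $58,995 + $220,470 = $279,465; Dube $58,995 + $124,015 = $183,010.

Bergstrom: $307,025 | Tam: $279,465 | Dube: $183,010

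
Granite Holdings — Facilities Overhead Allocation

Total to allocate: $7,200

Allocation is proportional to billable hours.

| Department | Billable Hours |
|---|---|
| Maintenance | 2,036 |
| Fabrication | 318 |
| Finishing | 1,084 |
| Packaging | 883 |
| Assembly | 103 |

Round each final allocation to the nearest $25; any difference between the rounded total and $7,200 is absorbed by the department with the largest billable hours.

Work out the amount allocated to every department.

Sum of billable hours: 4,424.
Proportional shares: Maintenance 2,036/4,424 × $7,200 = 3,313.56; Fabrication 318/4,424 × $7,200 = 517.54; Finishing 1,084/4,424 × $7,200 = 1,764.20; Packaging 883/4,424 × $7,200 = 1,437.07; Assembly 103/4,424 × $7,200 = 167.63.
At nearest $25: Maintenance $3,325; Fabrication $525; Finishing $1,775; Packaging $1,425; Assembly $175. Sum = $7,225.
Difference $7,200 − $7,225 = −$25 applied to largest billable hours (Maintenance): Maintenance becomes $3,300.

Maintenance: $3,300 · Fabrication: $525 · Finishing: $1,775 · Packaging: $1,425 · Assembly: $175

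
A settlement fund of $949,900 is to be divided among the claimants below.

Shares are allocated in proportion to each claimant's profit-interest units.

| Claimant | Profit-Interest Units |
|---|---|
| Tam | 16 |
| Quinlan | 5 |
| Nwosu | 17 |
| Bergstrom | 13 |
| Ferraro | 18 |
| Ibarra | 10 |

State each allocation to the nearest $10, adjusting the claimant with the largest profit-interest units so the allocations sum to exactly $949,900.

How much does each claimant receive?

Tam: $192,380; Quinlan: $60,120; Nwosu: $204,410; Bergstrom: $156,310; Ferraro: $216,440; Ibarra: $120,240

Sum of profit-interest units: 79.
Unrounded shares: Tam 16/79 × $949,900 = 192,384.81; Quinlan 5/79 × $949,900 = 60,120.25; Nwosu 17/79 × $949,900 = 204,408.86; Bergstrom 13/79 × $949,900 = 156,312.66; Ferraro 18/79 × $949,900 = 216,432.91; Ibarra 10/79 × $949,900 = 120,240.51.
Rounded to nearest $10: Tam $192,380; Quinlan $60,120; Nwosu $204,410; Bergstrom $156,310; Ferraro $216,430; Ibarra $120,240. Sum = $949,890.
Difference $949,900 − $949,890 = +$10 applied to largest profit-interest units (Ferraro): Ferraro becomes $216,440.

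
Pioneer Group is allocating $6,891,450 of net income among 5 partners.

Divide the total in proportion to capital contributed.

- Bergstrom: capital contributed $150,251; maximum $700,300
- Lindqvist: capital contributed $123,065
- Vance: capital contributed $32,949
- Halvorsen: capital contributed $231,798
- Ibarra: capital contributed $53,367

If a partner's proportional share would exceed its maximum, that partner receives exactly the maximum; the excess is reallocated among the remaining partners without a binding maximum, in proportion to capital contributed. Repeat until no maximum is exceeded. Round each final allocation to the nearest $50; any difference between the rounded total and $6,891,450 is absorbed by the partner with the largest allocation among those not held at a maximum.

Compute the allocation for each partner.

Bergstrom: $700,300; Lindqvist: $1,727,000; Vance: $462,400; Halvorsen: $3,252,850; Ibarra: $748,900

Total capital contributed = 591,430.
Proportional shares (ignoring caps): Bergstrom 1,750,752.00; Lindqvist 1,433,975.78; Vance 383,927.74; Halvorsen 2,700,952.48; Ibarra 621,842.00.
Capped: Bergstrom ($700,300); remaining pool $6,191,150 reallocated over remaining capital contributed 441,179.
Redistributed shares: Lindqvist 1,726,994.88 → $1,727,000; Vance 462,379.67 → $462,400; Halvorsen 3,252,866.04 → $3,252,850; Ibarra 748,909.40 → $748,900.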